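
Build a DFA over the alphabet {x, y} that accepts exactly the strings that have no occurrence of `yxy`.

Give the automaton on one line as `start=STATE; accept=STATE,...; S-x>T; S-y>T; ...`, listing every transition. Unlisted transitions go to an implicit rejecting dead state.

start=q0; accept=q0,q1,q2; q0-x>q0; q0-y>q1; q1-x>q2; q1-y>q1; q2-x>q0; q2-y>q3; q3-x>q3; q3-y>q3

This is the complement of 'contains `yxy`'. Use the same substring-matching states — q0 through q3 holding how much of `yxy` has just been matched — but flip the accepting set: everything except the trap q3 accepts.
        x   y  
>* q0   q0  q1 
 * q1   q2  q1 
 * q2   q0  q3 
   q3   q3  q3 
(> = start, * = accepting)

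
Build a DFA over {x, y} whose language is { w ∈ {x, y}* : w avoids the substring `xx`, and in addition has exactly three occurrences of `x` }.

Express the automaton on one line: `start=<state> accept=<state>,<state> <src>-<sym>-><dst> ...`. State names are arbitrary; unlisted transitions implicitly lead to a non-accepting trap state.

start=q0 accept=q8,q9 q0-x->q1 q0-y->q0 q1-x->q2 q1-y->q3 q2-x->q4 q2-y->q2 q3-x->q5 q3-y->q3 q4-x->q6 q4-y->q4 q5-x->q4 q5-y->q7 q6-x->q6 q6-y->q6 q7-x->q8 q7-y->q7 q8-x->q6 q8-y->q9 q9-x->q10 q9-y->q9 q10-x->q6 q10-y->q11 q11-x->q10 q11-y->q11

Build one automaton per condition and run them in lockstep. The first has 3 states tracking partial matches of the forbidden pattern `xx`; the second has 5 states tracking the count of `x`s, saturating at 4. A product state is a pair (one from each), accepting exactly when both do.
12 states suffice.
          x    y  
>  q0     q1   q0 
   q1     q2   q3 
   q2     q4   q2 
   q3     q5   q3 
   q4     q6   q4 
   q5     q4   q7 
   q6     q6   q6 
   q7     q8   q7 
 * q8     q6   q9 
 * q9    q10   q9 
   q10    q6  q11 
   q11   q10  q11 
(> = start, * = accepting)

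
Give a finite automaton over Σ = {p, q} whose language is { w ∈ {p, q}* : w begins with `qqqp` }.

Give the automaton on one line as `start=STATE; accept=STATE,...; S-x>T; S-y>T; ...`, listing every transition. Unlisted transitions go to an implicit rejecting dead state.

Check the first 4 symbols one by one: s0 through s3 record how many have matched `qqqp` so far; any wrong symbol goes to the dead state s5. After all 4 match we enter the accepting sink s4.
With 6 states:
        p   q  
>  s0   s5  s1 
   s1   s5  s2 
   s2   s5  s3 
   s3   s4  s5 
 * s4   s4  s4 
   s5   s5  s5 
(> = start, * = accepting)

start=s0; accept=s4; s0-p>s5; s0-q>s1; s1-p>s5; s1-q>s2; s2-p>s5; s2-q>s3; s3-p>s4; s3-q>s5; s4-p>s4; s4-q>s4; s5-p>s5; s5-q>s5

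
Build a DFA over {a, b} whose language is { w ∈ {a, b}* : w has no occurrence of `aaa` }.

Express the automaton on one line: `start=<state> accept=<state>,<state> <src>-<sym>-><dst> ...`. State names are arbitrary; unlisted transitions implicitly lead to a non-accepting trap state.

This is the complement of 'contains `aaa`'. Use the same substring-matching states — S0 through S3 holding how much of `aaa` has just been matched — but flip the accepting set: everything except the trap S3 accepts.
        a   b  
>* S0   S1  S0 
 * S1   S2  S0 
 * S2   S3  S0 
   S3   S3  S3 
(> = start, * = accepting)

start=S0 accept=S0,S1,S2 S0-a->S1 S0-b->S0 S1-a->S2 S1-b->S0 S2-a->S3 S2-b->S0 S3-a->S3 S3-b->S3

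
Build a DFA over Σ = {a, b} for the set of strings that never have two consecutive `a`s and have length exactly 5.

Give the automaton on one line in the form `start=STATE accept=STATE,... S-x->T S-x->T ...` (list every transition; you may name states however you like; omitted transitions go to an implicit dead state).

Run two small machines in parallel and take their product. The first has 3 states tracking partial matches of the forbidden pattern `aa`; the second has 7 states tracking the input length, saturating at 6. A product state is a pair (one from each), accepting exactly when both do.
18 states suffice.
          a    b  
>  q0     q1   q2 
   q1     q3   q4 
   q2     q5   q4 
   q3     q6   q6 
   q4     q7   q8 
   q5     q6   q8 
   q6     q9   q9 
   q7     q9  q10 
   q8    q11  q10 
   q9    q12  q12 
   q10   q13  q14 
   q11   q12  q14 
   q12   q15  q15 
 * q13   q15  q16 
 * q14   q17  q16 
   q15   q15  q15 
   q16   q17  q16 
   q17   q15  q16 
(> = start, * = accepting)

start=q0 accept=q13,q14 q0-a->q1 q0-b->q2 q1-a->q3 q1-b->q4 q2-a->q5 q2-b->q4 q3-a->q6 q3-b->q6 q4-a->q7 q4-b->q8 q5-a->q6 q5-b->q8 q6-a->q9 q6-b->q9 q7-a->q9 q7-b->q10 q8-a->q11 q8-b->q10 q9-a->q12 q9-b->q12 q10-a->q13 q10-b->q14 q11-a->q12 q11-b->q14 q12-a->q15 q12-b->q15 q13-a->q15 q13-b->q16 q14-a->q17 q14-b->q16 q15-a->q15 q15-b->q15 q16-a->q17 q16-b->q16 q17-a->q15 q17-b->q16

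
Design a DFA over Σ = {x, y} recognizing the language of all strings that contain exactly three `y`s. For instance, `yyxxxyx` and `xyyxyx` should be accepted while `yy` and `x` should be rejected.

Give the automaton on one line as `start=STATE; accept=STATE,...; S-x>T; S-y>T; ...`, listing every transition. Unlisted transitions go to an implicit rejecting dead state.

Only the number of `y`s matters, and only up to 4. Make a chain S0 → S1 → S2 → S3 → S4 advanced by each `y` (with S4 absorbing); every other symbol self-loops. The accepting set is {S3}.
        x   y  
>  S0   S0  S1 
   S1   S1  S2 
   S2   S2  S3 
 * S3   S3  S4 
   S4   S4  S4 
(> = start, * = accepting)

start=S0; accept=S3; S0-x>S0; S0-y>S1; S1-x>S1; S1-y>S2; S2-x>S2; S2-y>S3; S3-x>S3; S3-y>S4; S4-x>S4; S4-y>S4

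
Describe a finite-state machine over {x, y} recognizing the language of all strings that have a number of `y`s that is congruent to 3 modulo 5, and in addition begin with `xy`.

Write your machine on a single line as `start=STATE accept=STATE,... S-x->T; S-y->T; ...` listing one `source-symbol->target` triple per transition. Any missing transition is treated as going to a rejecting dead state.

start=q0; accept=q5; q0-x->q1; q0-y->q2; q1-x->q2; q1-y->q3; q2-x->q2; q2-y->q2; q3-x->q3; q3-y->q4; q4-x->q4; q4-y->q5; q5-x->q5; q5-y->q6; q6-x->q6; q6-y->q7; q7-x->q7; q7-y->q3

Build one automaton per condition and run them in lockstep. The first has 5 states tracking the count of `y`s modulo 5; the second has 4 states tracking whether the input so far still matches the prefix `xy`. A product state is a pair (one from each), accepting exactly when both do. After merging equivalent states the machine shrinks.
An 8-state machine:
        x   y  
>  q0   q1  q2 
   q1   q2  q3 
   q2   q2  q2 
   q3   q3  q4 
   q4   q4  q5 
 * q5   q5  q6 
   q6   q6  q7 
   q7   q7  q3 
(> = start, * = accepting)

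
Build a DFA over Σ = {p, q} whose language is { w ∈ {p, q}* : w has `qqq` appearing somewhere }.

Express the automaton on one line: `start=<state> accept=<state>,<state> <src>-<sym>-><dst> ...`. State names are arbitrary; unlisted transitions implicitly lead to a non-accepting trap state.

Track how much of `qqq` has been matched so far: state S0 is no progress, S3 is the absorbing accept state reached once `qqq` has occurred. Intermediate states record partial matches; on a mismatch, fall back to the longest reusable overlap.
With 4 states:
        p   q  
>  S0   S0  S1 
   S1   S0  S2 
   S2   S0  S3 
 * S3   S3  S3 
(> = start, * = accepting)

start=S0 accept=S3 S0-p->S0 S0-q->S1 S1-p->S0 S1-q->S2 S2-p->S0 S2-q->S3 S3-p->S3 S3-q->S3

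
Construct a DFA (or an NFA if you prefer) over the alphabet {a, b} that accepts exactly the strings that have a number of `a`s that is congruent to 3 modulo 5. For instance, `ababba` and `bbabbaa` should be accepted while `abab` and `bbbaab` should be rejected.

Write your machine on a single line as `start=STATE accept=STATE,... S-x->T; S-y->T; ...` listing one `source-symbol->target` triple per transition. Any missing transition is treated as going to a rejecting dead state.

start=s0; accept=s3; s0-a->s1; s0-b->s0; s1-a->s2; s1-b->s1; s2-a->s3; s2-b->s2; s3-a->s4; s3-b->s3; s4-a->s0; s4-b->s4

The only thing that matters is how many `a`s have appeared, reduced mod 5. Use one state per residue: s0 for 0, …, s4 for 4. Reading `a` moves to the next residue; anything else stays put. s3 is accepting.
5 states suffice.
        a   b  
>  s0   s1  s0 
   s1   s2  s1 
   s2   s3  s2 
 * s3   s4  s3 
   s4   s0  s4 
(> = start, * = accepting)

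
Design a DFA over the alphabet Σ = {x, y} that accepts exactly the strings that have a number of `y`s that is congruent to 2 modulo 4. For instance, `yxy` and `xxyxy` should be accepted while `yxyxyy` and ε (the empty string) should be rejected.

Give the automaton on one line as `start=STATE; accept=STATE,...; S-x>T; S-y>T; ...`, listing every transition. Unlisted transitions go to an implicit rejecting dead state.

start=A; accept=C; A-x>A; A-y>B; B-x>B; B-y>C; C-x>C; C-y>D; D-x>D; D-y>A

The only thing that matters is how many `y`s have appeared, reduced mod 4. Use one state per residue: A for 0, …, D for 3. Reading `y` moves to the next residue; anything else stays put. C is accepting.
A 4-state machine:
       x  y 
>  A   A  B 
   B   B  C 
 * C   C  D 
   D   D  A 
(> = start, * = accepting)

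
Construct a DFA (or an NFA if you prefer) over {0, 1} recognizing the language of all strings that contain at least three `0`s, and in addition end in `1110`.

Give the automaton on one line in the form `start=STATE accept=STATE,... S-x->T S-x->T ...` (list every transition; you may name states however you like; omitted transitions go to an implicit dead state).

Handle the two conditions separately and then intersect. One (5 states) tracks the count of `0`s, saturating at 4; the other (5 states) tracks how much of the suffix `1110` has currently been matched. Each combined state is a pair, one component from each; accept when both components accept.
With 24 states:
          0    1  
>  s0     s1   s2 
   s1     s3   s4 
   s2     s1   s5 
   s3     s6   s7 
   s4     s3   s8 
   s5     s1   s9 
   s6    s10  s11 
   s7     s6  s12 
   s8     s3  s13 
   s9    s14   s9 
   s10   s10  s15 
   s11   s10  s16 
   s12    s6  s17 
   s13   s18  s13 
   s14    s3   s4 
   s15   s10  s19 
   s16   s10  s20 
   s17   s21  s17 
   s18    s6   s7 
   s19   s10  s22 
   s20   s23  s20 
 * s21   s10  s11 
   s22   s23  s22 
 * s23   s10  s15 
(> = start, * = accepting)

start=s0 accept=s21,s23 s0-0->s1 s0-1->s2 s1-0->s3 s1-1->s4 s2-0->s1 s2-1->s5 s3-0->s6 s3-1->s7 s4-0->s3 s4-1->s8 s5-0->s1 s5-1->s9 s6-0->s10 s6-1->s11 s7-0->s6 s7-1->s12 s8-0->s3 s8-1->s13 s9-0->s14 s9-1->s9 s10-0->s10 s10-1->s15 s11-0->s10 s11-1->s16 s12-0->s6 s12-1->s17 s13-0->s18 s13-1->s13 s14-0->s3 s14-1->s4 s15-0->s10 s15-1->s19 s16-0->s10 s16-1->s20 s17-0->s21 s17-1->s17 s18-0->s6 s18-1->s7 s19-0->s10 s19-1->s22 s20-0->s23 s20-1->s20 s21-0->s10 s21-1->s11 s22-0->s23 s22-1->s22 s23-0->s10 s23-1->s15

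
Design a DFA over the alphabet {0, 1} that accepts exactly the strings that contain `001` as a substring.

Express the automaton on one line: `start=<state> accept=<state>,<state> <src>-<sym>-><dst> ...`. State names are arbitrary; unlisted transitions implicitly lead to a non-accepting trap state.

start=q0 accept=q3 q0-0->q1 q0-1->q0 q1-0->q2 q1-1->q0 q2-0->q2 q2-1->q3 q3-0->q3 q3-1->q3

States q0..q2 record the length of the longest prefix of `001` that matches the current input suffix. Reaching q3 means `001` has been seen, and we stay there forever. Accept from q3.
A 4-state machine:
        0   1  
>  q0   q1  q0 
   q1   q2  q0 
   q2   q2  q3 
 * q3   q3  q3 
(> = start, * = accepting)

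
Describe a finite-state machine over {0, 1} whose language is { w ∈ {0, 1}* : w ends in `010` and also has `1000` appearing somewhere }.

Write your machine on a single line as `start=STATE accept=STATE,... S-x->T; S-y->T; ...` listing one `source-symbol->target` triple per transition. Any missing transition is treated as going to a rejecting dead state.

start=S0; accept=S6; S0-0->S0; S0-1->S1; S1-0->S2; S1-1->S1; S2-0->S3; S2-1->S1; S3-0->S4; S3-1->S1; S4-0->S4; S4-1->S5; S5-0->S6; S5-1->S7; S6-0->S4; S6-1->S5; S7-0->S4; S7-1->S7

Handle the two conditions separately and then intersect. One (4 states) tracks how much of the suffix `010` has currently been matched; the other (5 states) tracks whether and how much of `1000` has been seen. Each combined state is a pair, one component from each; accept when both components accept. Minimizing collapses redundant product states.
An 8-state machine:
        0   1  
>  S0   S0  S1 
   S1   S2  S1 
   S2   S3  S1 
   S3   S4  S1 
   S4   S4  S5 
   S5   S6  S7 
 * S6   S4  S5 
   S7   S4  S7 
(> = start, * = accepting)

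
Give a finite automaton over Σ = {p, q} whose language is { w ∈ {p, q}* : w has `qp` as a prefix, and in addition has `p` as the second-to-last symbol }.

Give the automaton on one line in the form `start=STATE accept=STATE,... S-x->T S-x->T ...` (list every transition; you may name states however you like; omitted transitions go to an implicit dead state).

start=A accept=E,F A-p->B A-q->C B-p->B B-q->B C-p->D C-q->B D-p->E D-q->F E-p->E E-q->F F-p->D F-q->G G-p->D G-q->G

Handle the two conditions separately and then intersect. The first has 4 states tracking whether the input so far still matches the prefix `qp`; the second has 7 states tracking the last 2 symbols read. A product state is a pair (one from each), accepting exactly when both do. After merging equivalent states the machine shrinks.
A 7-state machine:
       p  q 
>  A   B  C 
   B   B  B 
   C   D  B 
   D   E  F 
 * E   E  F 
 * F   D  G 
   G   D  G 
(> = start, * = accepting)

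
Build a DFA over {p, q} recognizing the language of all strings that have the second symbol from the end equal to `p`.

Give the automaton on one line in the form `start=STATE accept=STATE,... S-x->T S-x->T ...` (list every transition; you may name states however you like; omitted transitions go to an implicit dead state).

start=A accept=D,E A-p->B A-q->C B-p->D B-q->E C-p->F C-q->G D-p->D D-q->E E-p->F E-q->G F-p->D F-q->E G-p->F G-q->G

Because acceptance depends on a position counted from the end, the machine has to buffer the most recent 2 symbols. Make each state the string of the last up-to-2 symbols read; on input `x` shift the window left and append `x`. Accept when the buffered window has length 2 and begins with `p`.
7 states suffice.
       p  q 
>  A   B  C 
   B   D  E 
   C   F  G 
 * D   D  E 
 * E   F  G 
   F   D  E 
   G   F  G 
(> = start, * = accepting)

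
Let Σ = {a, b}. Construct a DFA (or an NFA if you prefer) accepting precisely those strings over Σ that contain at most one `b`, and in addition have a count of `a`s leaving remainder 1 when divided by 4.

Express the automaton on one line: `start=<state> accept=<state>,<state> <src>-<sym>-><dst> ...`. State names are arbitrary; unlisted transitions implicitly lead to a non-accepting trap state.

start=q0 accept=q1,q4 q0-a->q1 q0-b->q2 q1-a->q3 q1-b->q4 q2-a->q4 q2-b->q5 q3-a->q6 q3-b->q7 q4-a->q7 q4-b->q8 q5-a->q8 q5-b->q5 q6-a->q0 q6-b->q9 q7-a->q9 q7-b->q10 q8-a->q10 q8-b->q8 q9-a->q2 q9-b->q11 q10-a->q11 q10-b->q10 q11-a->q5 q11-b->q11

Build one automaton per condition and run them in lockstep. One (3 states) tracks the count of `b`s, saturating at 2; the other (4 states) tracks the count of `a`s modulo 4. Each combined state is a pair, one component from each; accept when both components accept.
With 12 states:
          a    b  
>  q0     q1   q2 
 * q1     q3   q4 
   q2     q4   q5 
   q3     q6   q7 
 * q4     q7   q8 
   q5     q8   q5 
   q6     q0   q9 
   q7     q9  q10 
   q8    q10   q8 
   q9     q2  q11 
   q10   q11  q10 
   q11    q5  q11 
(> = start, * = accepting)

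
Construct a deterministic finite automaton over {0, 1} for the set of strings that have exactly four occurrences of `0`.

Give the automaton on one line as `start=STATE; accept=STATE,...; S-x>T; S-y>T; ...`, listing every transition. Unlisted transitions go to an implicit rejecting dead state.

Only the number of `0`s matters, and only up to 5. Make a chain q0 → q1 → q2 → q3 → q4 → q5 advanced by each `0` (with q5 absorbing); every other symbol self-loops. The accepting set is {q4}.
        0   1  
>  q0   q1  q0 
   q1   q2  q1 
   q2   q3  q2 
   q3   q4  q3 
 * q4   q5  q4 
   q5   q5  q5 
(> = start, * = accepting)

start=q0; accept=q4; q0-0>q1; q0-1>q0; q1-0>q2; q1-1>q1; q2-0>q3; q2-1>q2; q3-0>q4; q3-1>q3; q4-0>q5; q4-1>q4; q5-0>q5; q5-1>q5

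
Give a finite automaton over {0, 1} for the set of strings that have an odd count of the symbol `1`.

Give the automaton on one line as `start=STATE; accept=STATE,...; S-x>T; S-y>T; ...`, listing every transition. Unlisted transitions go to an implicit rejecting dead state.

start=A; accept=B; A-0>A; A-1>B; B-0>B; B-1>A

The only thing that matters is how many `1`s have appeared, reduced mod 2. Use one state per residue: A for 0, …, B for 1. Reading `1` moves to the next residue; anything else stays put. B is accepting.
2 states suffice.
       0  1 
>  A   A  B 
 * B   B  A 
(> = start, * = accepting)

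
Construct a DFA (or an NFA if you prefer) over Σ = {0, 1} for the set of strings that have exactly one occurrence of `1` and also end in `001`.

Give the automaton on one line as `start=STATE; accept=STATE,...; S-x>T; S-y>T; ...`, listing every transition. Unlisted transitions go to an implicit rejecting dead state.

start=A; accept=E; A-0>B; A-1>C; B-0>D; B-1>C; C-0>C; C-1>C; D-0>D; D-1>E; E-0>C; E-1>C

Build one automaton per condition and run them in lockstep. One (3 states) tracks the count of `1`s, saturating at 2; the other (4 states) tracks how much of the suffix `001` has currently been matched. Each combined state is a pair, one component from each; accept when both components accept. Equivalent product states are then merged.
       0  1 
>  A   B  C 
   B   D  C 
   C   C  C 
   D   D  E 
 * E   C  C 
(> = start, * = accepting)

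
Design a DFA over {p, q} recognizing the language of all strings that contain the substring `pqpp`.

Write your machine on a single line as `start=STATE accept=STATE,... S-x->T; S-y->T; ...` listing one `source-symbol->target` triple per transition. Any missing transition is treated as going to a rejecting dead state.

start=S0; accept=S4; S0-p->S1; S0-q->S0; S1-p->S1; S1-q->S2; S2-p->S3; S2-q->S0; S3-p->S4; S3-q->S2; S4-p->S4; S4-q->S4

States S0..S3 record the length of the longest prefix of `pqpp` that matches the current input suffix. Reaching S4 means `pqpp` has been seen, and we stay there forever. Accept from S4.
5 states suffice.
        p   q  
>  S0   S1  S0 
   S1   S1  S2 
   S2   S3  S0 
   S3   S4  S2 
 * S4   S4  S4 
(> = start, * = accepting)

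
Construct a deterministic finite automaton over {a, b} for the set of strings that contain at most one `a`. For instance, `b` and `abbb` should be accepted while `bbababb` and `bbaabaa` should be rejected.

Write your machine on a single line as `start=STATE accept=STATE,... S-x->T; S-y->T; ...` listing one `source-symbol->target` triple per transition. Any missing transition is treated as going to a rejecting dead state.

Only the number of `a`s matters, and only up to 2. Make a chain s0 → s1 → s2 advanced by each `a` (with s2 absorbing); every other symbol self-loops. The accepting set is {s0, s1}.
A 3-state machine:
        a   b  
>* s0   s1  s0 
 * s1   s2  s1 
   s2   s2  s2 
(> = start, * = accepting)

start=s0; accept=s0,s1; s0-a->s1; s0-b->s0; s1-a->s2; s1-b->s1; s2-a->s2; s2-b->s2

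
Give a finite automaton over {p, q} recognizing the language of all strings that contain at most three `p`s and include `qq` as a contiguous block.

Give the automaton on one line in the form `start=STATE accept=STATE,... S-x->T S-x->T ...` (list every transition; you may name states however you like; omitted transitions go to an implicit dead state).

start=A accept=F,I,L,N A-p->B A-q->C B-p->D B-q->E C-p->B C-q->F D-p->G D-q->H E-p->D E-q->I F-p->I F-q->F G-p->J G-q->K H-p->G H-q->L I-p->L I-q->I J-p->J J-q->M K-p->J K-q->N L-p->N L-q->L M-p->J M-q->O N-p->O N-q->N O-p->O O-q->O

Handle the two conditions separately and then intersect. One (5 states) tracks the count of `p`s, saturating at 4; the other (3 states) tracks whether and how much of `qq` has been seen. Each combined state is a pair, one component from each; accept when both components accept.
A 15-state machine:
       p  q 
>  A   B  C 
   B   D  E 
   C   B  F 
   D   G  H 
   E   D  I 
 * F   I  F 
   G   J  K 
   H   G  L 
 * I   L  I 
   J   J  M 
   K   J  N 
 * L   N  L 
   M   J  O 
 * N   O  N 
   O   O  O 
(> = start, * = accepting)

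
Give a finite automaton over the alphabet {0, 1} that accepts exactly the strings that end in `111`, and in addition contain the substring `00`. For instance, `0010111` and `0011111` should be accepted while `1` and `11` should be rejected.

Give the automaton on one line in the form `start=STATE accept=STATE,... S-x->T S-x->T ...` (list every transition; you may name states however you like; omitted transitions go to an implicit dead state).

start=q0 accept=q5 q0-0->q1 q0-1->q0 q1-0->q2 q1-1->q0 q2-0->q2 q2-1->q3 q3-0->q2 q3-1->q4 q4-0->q2 q4-1->q5 q5-0->q2 q5-1->q5

Run two small machines in parallel and take their product. The first has 4 states tracking how much of the suffix `111` has currently been matched; the second has 3 states tracking whether and how much of `00` has been seen. A product state is a pair (one from each), accepting exactly when both do. Minimizing collapses redundant product states.
6 states suffice.
        0   1  
>  q0   q1  q0 
   q1   q2  q0 
   q2   q2  q3 
   q3   q2  q4 
   q4   q2  q5 
 * q5   q2  q5 
(> = start, * = accepting)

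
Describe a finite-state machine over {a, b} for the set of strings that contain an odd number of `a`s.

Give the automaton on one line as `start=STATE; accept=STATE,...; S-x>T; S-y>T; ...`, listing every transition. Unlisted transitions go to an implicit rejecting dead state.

The only thing that matters is how many `a`s have appeared, reduced mod 2. Use one state per residue: q0 for 0, …, q1 for 1. Reading `a` moves to the next residue; anything else stays put. q1 is accepting.
        a   b  
>  q0   q1  q0 
 * q1   q0  q1 
(> = start, * = accepting)

start=q0; accept=q1; q0-a>q1; q0-b>q0; q1-a>q0; q1-b>q1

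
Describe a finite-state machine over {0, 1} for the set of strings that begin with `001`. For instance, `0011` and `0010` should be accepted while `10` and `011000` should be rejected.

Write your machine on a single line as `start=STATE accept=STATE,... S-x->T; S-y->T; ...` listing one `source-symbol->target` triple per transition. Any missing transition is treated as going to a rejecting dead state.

Walk along `001` while the input agrees: from s0 take `0` to s1, and so on. Any deviation drops to the rejecting sink s4. Once s3 is reached the prefix is confirmed and every continuation is accepted.
With 5 states:
        0   1  
>  s0   s1  s4 
   s1   s2  s4 
   s2   s4  s3 
 * s3   s3  s3 
   s4   s4  s4 
(> = start, * = accepting)

start=s0; accept=s3; s0-0->s1; s0-1->s4; s1-0->s2; s1-1->s4; s2-0->s4; s2-1->s3; s3-0->s3; s3-1->s3; s4-0->s4; s4-1->s4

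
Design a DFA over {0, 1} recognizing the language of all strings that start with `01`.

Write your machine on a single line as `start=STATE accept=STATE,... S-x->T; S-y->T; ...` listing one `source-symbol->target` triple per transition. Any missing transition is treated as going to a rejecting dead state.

Check the first 2 symbols one by one: s0 through s1 record how many have matched `01` so far; any wrong symbol goes to the dead state s3. After all 2 match we enter the accepting sink s2.
With 4 states:
        0   1  
>  s0   s1  s3 
   s1   s3  s2 
 * s2   s2  s2 
   s3   s3  s3 
(> = start, * = accepting)

start=s0; accept=s2; s0-0->s1; s0-1->s3; s1-0->s3; s1-1->s2; s2-0->s2; s2-1->s2; s3-0->s3; s3-1->s3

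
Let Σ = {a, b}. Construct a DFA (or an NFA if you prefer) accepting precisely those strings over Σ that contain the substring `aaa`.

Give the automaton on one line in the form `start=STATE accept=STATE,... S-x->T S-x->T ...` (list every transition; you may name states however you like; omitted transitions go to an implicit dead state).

start=q0 accept=q3 q0-a->q1 q0-b->q0 q1-a->q2 q1-b->q0 q2-a->q3 q2-b->q0 q3-a->q3 q3-b->q3

Track how much of `aaa` has been matched so far: state q0 is no progress, q3 is the absorbing accept state reached once `aaa` has occurred. Intermediate states record partial matches; on a mismatch, fall back to the longest reusable overlap.
        a   b  
>  q0   q1  q0 
   q1   q2  q0 
   q2   q3  q0 
 * q3   q3  q3 
(> = start, * = accepting)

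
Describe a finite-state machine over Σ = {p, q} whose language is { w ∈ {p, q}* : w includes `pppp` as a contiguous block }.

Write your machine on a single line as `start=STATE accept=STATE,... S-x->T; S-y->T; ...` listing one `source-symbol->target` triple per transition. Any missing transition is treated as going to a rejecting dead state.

start=S0; accept=S4; S0-p->S1; S0-q->S0; S1-p->S2; S1-q->S0; S2-p->S3; S2-q->S0; S3-p->S4; S3-q->S0; S4-p->S4; S4-q->S4

States S0..S3 record the length of the longest prefix of `pppp` that matches the current input suffix. Reaching S4 means `pppp` has been seen, and we stay there forever. Accept from S4.
A 5-state machine:
        p   q  
>  S0   S1  S0 
   S1   S2  S0 
   S2   S3  S0 
   S3   S4  S0 
 * S4   S4  S4 
(> = start, * = accepting)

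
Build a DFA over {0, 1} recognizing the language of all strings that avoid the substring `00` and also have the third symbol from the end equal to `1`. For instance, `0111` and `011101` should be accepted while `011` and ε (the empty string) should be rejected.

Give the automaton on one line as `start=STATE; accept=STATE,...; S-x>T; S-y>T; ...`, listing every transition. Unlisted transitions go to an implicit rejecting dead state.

start=s0; accept=s12,s13,s14; s0-0>s1; s0-1>s2; s1-0>s3; s1-1>s4; s2-0>s5; s2-1>s6; s3-0>s7; s3-1>s8; s4-0>s9; s4-1>s10; s5-0>s11; s5-1>s12; s6-0>s13; s6-1>s14; s7-0>s7; s7-1>s8; s8-0>s15; s8-1>s16; s9-0>s11; s9-1>s12; s10-0>s13; s10-1>s14; s11-0>s7; s11-1>s8; s12-0>s9; s12-1>s10; s13-0>s11; s13-1>s12; s14-0>s13; s14-1>s14; s15-0>s11; s15-1>s17; s16-0>s18; s16-1>s19; s17-0>s15; s17-1>s16; s18-0>s11; s18-1>s17; s19-0>s18; s19-1>s19

Run two small machines in parallel and take their product. One (3 states) tracks partial matches of the forbidden pattern `00`; the other (15 states) tracks the last 3 symbols read. Each combined state is a pair, one component from each; accept when both components accept.
With 20 states:
          0    1  
>  s0     s1   s2 
   s1     s3   s4 
   s2     s5   s6 
   s3     s7   s8 
   s4     s9  s10 
   s5    s11  s12 
   s6    s13  s14 
   s7     s7   s8 
   s8    s15  s16 
   s9    s11  s12 
   s10   s13  s14 
   s11    s7   s8 
 * s12    s9  s10 
 * s13   s11  s12 
 * s14   s13  s14 
   s15   s11  s17 
   s16   s18  s19 
   s17   s15  s16 
   s18   s11  s17 
   s19   s18  s19 
(> = start, * = accepting)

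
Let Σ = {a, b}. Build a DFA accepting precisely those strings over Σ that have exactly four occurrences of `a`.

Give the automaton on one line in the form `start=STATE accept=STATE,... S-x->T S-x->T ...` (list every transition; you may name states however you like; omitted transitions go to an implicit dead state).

Count `a`s, saturating at 5: states s0 through s4 mean 0 through 4 `a`s seen; s5 means more than 4. Each `a` increments (capped at s5); other symbols loop. Accept from {s4}.
With 6 states:
        a   b  
>  s0   s1  s0 
   s1   s2  s1 
   s2   s3  s2 
   s3   s4  s3 
 * s4   s5  s4 
   s5   s5  s5 
(> = start, * = accepting)

start=s0 accept=s4 s0-a->s1 s0-b->s0 s1-a->s2 s1-b->s1 s2-a->s3 s2-b->s2 s3-a->s4 s3-b->s3 s4-a->s5 s4-b->s4 s5-a->s5 s5-b->s5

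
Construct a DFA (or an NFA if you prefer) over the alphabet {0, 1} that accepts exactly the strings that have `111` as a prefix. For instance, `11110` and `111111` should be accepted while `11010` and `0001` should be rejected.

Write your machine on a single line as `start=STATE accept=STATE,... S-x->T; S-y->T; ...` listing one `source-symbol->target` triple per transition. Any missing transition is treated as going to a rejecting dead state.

Check the first 3 symbols one by one: s0 through s2 record how many have matched `111` so far; any wrong symbol goes to the dead state s4. After all 3 match we enter the accepting sink s3.
5 states suffice.
        0   1  
>  s0   s4  s1 
   s1   s4  s2 
   s2   s4  s3 
 * s3   s3  s3 
   s4   s4  s4 
(> = start, * = accepting)

start=s0; accept=s3; s0-0->s4; s0-1->s1; s1-0->s4; s1-1->s2; s2-0->s4; s2-1->s3; s3-0->s3; s3-1->s3; s4-0->s4; s4-1->s4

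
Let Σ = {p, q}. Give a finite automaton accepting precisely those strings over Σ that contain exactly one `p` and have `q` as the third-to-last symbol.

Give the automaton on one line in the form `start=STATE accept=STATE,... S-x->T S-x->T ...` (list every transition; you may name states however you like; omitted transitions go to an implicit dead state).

start=A accept=I,J,K A-p->B A-q->C B-p->D B-q->E C-p->F C-q->G D-p->D D-q->D E-p->D E-q->H F-p->D F-q->I G-p->J G-q->G H-p->D H-q->K I-p->D I-q->H J-p->D J-q->I K-p->D K-q->K

Build one automaton per condition and run them in lockstep. One (3 states) tracks the count of `p`s, saturating at 2; the other (15 states) tracks the last 3 symbols read. Each combined state is a pair, one component from each; accept when both components accept. Equivalent product states are then merged.
An 11-state machine:
       p  q 
>  A   B  C 
   B   D  E 
   C   F  G 
   D   D  D 
   E   D  H 
   F   D  I 
   G   J  G 
   H   D  K 
 * I   D  H 
 * J   D  I 
 * K   D  K 
(> = start, * = accepting)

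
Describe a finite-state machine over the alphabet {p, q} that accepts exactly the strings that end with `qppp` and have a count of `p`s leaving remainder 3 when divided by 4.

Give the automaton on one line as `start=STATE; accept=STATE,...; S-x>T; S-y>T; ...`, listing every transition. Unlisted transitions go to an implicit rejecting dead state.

start=s0; accept=s13; s0-p>s1; s0-q>s2; s1-p>s3; s1-q>s4; s2-p>s5; s2-q>s2; s3-p>s6; s3-q>s7; s4-p>s8; s4-q>s4; s5-p>s9; s5-q>s4; s6-p>s0; s6-q>s10; s7-p>s11; s7-q>s7; s8-p>s12; s8-q>s7; s9-p>s13; s9-q>s7; s10-p>s14; s10-q>s10; s11-p>s15; s11-q>s10; s12-p>s16; s12-q>s10; s13-p>s0; s13-q>s10; s14-p>s17; s14-q>s2; s15-p>s18; s15-q>s2; s16-p>s1; s16-q>s2; s17-p>s19; s17-q>s4; s18-p>s3; s18-q>s4; s19-p>s6; s19-q>s7

Handle the two conditions separately and then intersect. One (5 states) tracks how much of the suffix `qppp` has currently been matched; the other (4 states) tracks the count of `p`s modulo 4. Each combined state is a pair, one component from each; accept when both components accept.
20 states suffice.
          p    q  
>  s0     s1   s2 
   s1     s3   s4 
   s2     s5   s2 
   s3     s6   s7 
   s4     s8   s4 
   s5     s9   s4 
   s6     s0  s10 
   s7    s11   s7 
   s8    s12   s7 
   s9    s13   s7 
   s10   s14  s10 
   s11   s15  s10 
   s12   s16  s10 
 * s13    s0  s10 
   s14   s17   s2 
   s15   s18   s2 
   s16    s1   s2 
   s17   s19   s4 
   s18    s3   s4 
   s19    s6   s7 
(> = start, * = accepting)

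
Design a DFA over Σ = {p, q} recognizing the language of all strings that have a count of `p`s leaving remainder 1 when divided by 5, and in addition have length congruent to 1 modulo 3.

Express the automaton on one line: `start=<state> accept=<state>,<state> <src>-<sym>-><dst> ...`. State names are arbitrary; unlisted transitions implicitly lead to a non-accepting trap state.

start=S0 accept=S1 S0-p->S1 S0-q->S2 S1-p->S3 S1-q->S4 S2-p->S4 S2-q->S5 S3-p->S6 S3-q->S7 S4-p->S7 S4-q->S8 S5-p->S8 S5-q->S0 S6-p->S9 S6-q->S10 S7-p->S10 S7-q->S11 S8-p->S11 S8-q->S1 S9-p->S5 S9-q->S12 S10-p->S12 S10-q->S13 S11-p->S13 S11-q->S3 S12-p->S0 S12-q->S14 S13-p->S14 S13-q->S6 S14-p->S2 S14-q->S9

Build one automaton per condition and run them in lockstep. One (5 states) tracks the count of `p`s modulo 5; the other (3 states) tracks the input length modulo 3. Each combined state is a pair, one component from each; accept when both components accept.
A 15-state machine:
          p    q  
>  S0     S1   S2 
 * S1     S3   S4 
   S2     S4   S5 
   S3     S6   S7 
   S4     S7   S8 
   S5     S8   S0 
   S6     S9  S10 
   S7    S10  S11 
   S8    S11   S1 
   S9     S5  S12 
   S10   S12  S13 
   S11   S13   S3 
   S12    S0  S14 
   S13   S14   S6 
   S14    S2   S9 
(> = start, * = accepting)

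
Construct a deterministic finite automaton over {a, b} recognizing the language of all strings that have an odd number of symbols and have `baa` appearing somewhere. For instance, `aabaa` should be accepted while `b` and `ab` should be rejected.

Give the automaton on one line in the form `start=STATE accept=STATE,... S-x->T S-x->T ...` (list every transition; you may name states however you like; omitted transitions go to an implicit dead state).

start=s0 accept=s6 s0-a->s1 s0-b->s2 s1-a->s0 s1-b->s3 s2-a->s4 s2-b->s3 s3-a->s5 s3-b->s2 s4-a->s6 s4-b->s2 s5-a->s7 s5-b->s3 s6-a->s7 s6-b->s7 s7-a->s6 s7-b->s6

Handle the two conditions separately and then intersect. One (2 states) tracks the input length modulo 2; the other (4 states) tracks whether and how much of `baa` has been seen. Each combined state is a pair, one component from each; accept when both components accept.
With 8 states:
        a   b  
>  s0   s1  s2 
   s1   s0  s3 
   s2   s4  s3 
   s3   s5  s2 
   s4   s6  s2 
   s5   s7  s3 
 * s6   s7  s7 
   s7   s6  s6 
(> = start, * = accepting)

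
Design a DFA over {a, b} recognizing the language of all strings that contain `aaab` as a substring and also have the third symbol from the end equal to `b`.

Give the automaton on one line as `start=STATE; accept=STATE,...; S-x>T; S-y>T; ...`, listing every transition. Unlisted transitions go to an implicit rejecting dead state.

Build one automaton per condition and run them in lockstep. The first has 5 states tracking whether and how much of `aaab` has been seen; the second has 15 states tracking the last 3 symbols read. A product state is a pair (one from each), accepting exactly when both do. After merging equivalent states the machine shrinks.
An 11-state machine:
          a    b  
>  S0     S1   S0 
   S1     S2   S0 
   S2     S3   S0 
   S3     S3   S4 
   S4     S5   S6 
   S5     S7   S8 
   S6     S9  S10 
 * S7     S3   S4 
 * S8     S5   S6 
 * S9     S7   S8 
 * S10    S9  S10 
(> = start, * = accepting)

start=S0; accept=S7,S8,S9,S10; S0-a>S1; S0-b>S0; S1-a>S2; S1-b>S0; S2-a>S3; S2-b>S0; S3-a>S3; S3-b>S4; S4-a>S5; S4-b>S6; S5-a>S7; S5-b>S8; S6-a>S9; S6-b>S10; S7-a>S3; S7-b>S4; S8-a>S5; S8-b>S6; S9-a>S7; S9-b>S8; S10-a>S9; S10-b>S10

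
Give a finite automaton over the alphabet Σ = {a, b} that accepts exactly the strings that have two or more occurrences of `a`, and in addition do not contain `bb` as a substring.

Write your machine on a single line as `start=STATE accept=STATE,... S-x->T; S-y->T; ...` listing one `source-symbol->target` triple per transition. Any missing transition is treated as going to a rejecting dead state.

start=q0; accept=q3,q6,q7,q9; q0-a->q1; q0-b->q2; q1-a->q3; q1-b->q4; q2-a->q1; q2-b->q5; q3-a->q6; q3-b->q7; q4-a->q3; q4-b->q8; q5-a->q8; q5-b->q5; q6-a->q6; q6-b->q9; q7-a->q6; q7-b->q10; q8-a->q10; q8-b->q8; q9-a->q6; q9-b->q11; q10-a->q11; q10-b->q10; q11-a->q11; q11-b->q11

Run two small machines in parallel and take their product. One (4 states) tracks the count of `a`s, saturating at 3; the other (3 states) tracks partial matches of the forbidden pattern `bb`. Each combined state is a pair, one component from each; accept when both components accept.
With 12 states:
          a    b  
>  q0     q1   q2 
   q1     q3   q4 
   q2     q1   q5 
 * q3     q6   q7 
   q4     q3   q8 
   q5     q8   q5 
 * q6     q6   q9 
 * q7     q6  q10 
   q8    q10   q8 
 * q9     q6  q11 
   q10   q11  q10 
   q11   q11  q11 
(> = start, * = accepting)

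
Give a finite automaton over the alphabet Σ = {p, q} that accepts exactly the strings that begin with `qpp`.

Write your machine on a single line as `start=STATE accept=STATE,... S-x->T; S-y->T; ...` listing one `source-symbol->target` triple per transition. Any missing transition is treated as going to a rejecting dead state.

Walk along `qpp` while the input agrees: from S0 take `q` to S1, and so on. Any deviation drops to the rejecting sink S4. Once S3 is reached the prefix is confirmed and every continuation is accepted.
        p   q  
>  S0   S4  S1 
   S1   S2  S4 
   S2   S3  S4 
 * S3   S3  S3 
   S4   S4  S4 
(> = start, * = accepting)

start=S0; accept=S3; S0-p->S4; S0-q->S1; S1-p->S2; S1-q->S4; S2-p->S3; S2-q->S4; S3-p->S3; S3-q->S3; S4-p->S4; S4-q->S4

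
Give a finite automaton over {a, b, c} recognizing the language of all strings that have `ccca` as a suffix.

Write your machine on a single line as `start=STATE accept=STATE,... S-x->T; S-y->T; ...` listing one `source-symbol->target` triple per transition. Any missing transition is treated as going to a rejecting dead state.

start=S0; accept=S4; S0-a->S0; S0-b->S0; S0-c->S1; S1-a->S0; S1-b->S0; S1-c->S2; S2-a->S0; S2-b->S0; S2-c->S3; S3-a->S4; S3-b->S0; S3-c->S3; S4-a->S0; S4-b->S0; S4-c->S1

Let each state record the length of the longest suffix of the input read so far that is also a prefix of `ccca`. S1 means the last symbol is `c`; S2 means the last 2 symbols are `cc`; S3 means the last 3 symbols are `ccc`; S4 means the last 4 symbols are `ccca`. Accept only at S4, where the string currently ends in `ccca`.
        a   b   c  
>  S0   S0  S0  S1 
   S1   S0  S0  S2 
   S2   S0  S0  S3 
   S3   S4  S0  S3 
 * S4   S0  S0  S1 
(> = start, * = accepting)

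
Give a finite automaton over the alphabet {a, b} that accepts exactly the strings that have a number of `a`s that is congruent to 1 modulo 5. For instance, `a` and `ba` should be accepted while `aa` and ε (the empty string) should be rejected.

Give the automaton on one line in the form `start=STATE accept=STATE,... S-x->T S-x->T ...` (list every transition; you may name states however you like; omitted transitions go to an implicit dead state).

Keep the running count of `a`s modulo 5: each `a` advances along the cycle q0 → q1 → q2 → q3 → q4 → q0 while other symbols loop. Accept at q1.
        a   b  
>  q0   q1  q0 
 * q1   q2  q1 
   q2   q3  q2 
   q3   q4  q3 
   q4   q0  q4 
(> = start, * = accepting)

start=q0 accept=q1 q0-a->q1 q0-b->q0 q1-a->q2 q1-b->q1 q2-a->q3 q2-b->q2 q3-a->q4 q3-b->q3 q4-a->q0 q4-b->q4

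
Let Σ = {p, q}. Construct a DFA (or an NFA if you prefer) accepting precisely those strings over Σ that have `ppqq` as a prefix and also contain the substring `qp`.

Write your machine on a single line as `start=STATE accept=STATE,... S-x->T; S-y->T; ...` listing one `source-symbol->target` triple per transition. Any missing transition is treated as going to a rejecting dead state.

Build one automaton per condition and run them in lockstep. One (6 states) tracks whether the input so far still matches the prefix `ppqq`; the other (3 states) tracks whether and how much of `qp` has been seen. Each combined state is a pair, one component from each; accept when both components accept.
9 states suffice.
       p  q 
>  A   B  C 
   B   D  C 
   C   E  C 
   D   F  G 
   E   E  E 
   F   F  C 
   G   E  H 
   H   I  H 
 * I   I  I 
(> = start, * = accepting)

start=A; accept=I; A-p->B; A-q->C; B-p->D; B-q->C; C-p->E; C-q->C; D-p->F; D-q->G; E-p->E; E-q->E; F-p->F; F-q->C; G-p->E; G-q->H; H-p->I; H-q->H; I-p->I; I-q->I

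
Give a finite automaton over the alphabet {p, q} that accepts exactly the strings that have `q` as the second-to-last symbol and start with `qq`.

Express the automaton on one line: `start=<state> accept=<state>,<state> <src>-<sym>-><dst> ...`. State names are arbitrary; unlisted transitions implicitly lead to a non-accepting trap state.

start=S0 accept=S6,S8 S0-p->S1 S0-q->S2 S1-p->S3 S1-q->S4 S2-p->S5 S2-q->S6 S3-p->S3 S3-q->S4 S4-p->S5 S4-q->S7 S5-p->S3 S5-q->S4 S6-p->S8 S6-q->S6 S7-p->S5 S7-q->S7 S8-p->S9 S8-q->S10 S9-p->S9 S9-q->S10 S10-p->S8 S10-q->S6

Handle the two conditions separately and then intersect. One (7 states) tracks the last 2 symbols read; the other (4 states) tracks whether the input so far still matches the prefix `qq`. Each combined state is a pair, one component from each; accept when both components accept.
An 11-state machine:
          p    q  
>  S0     S1   S2 
   S1     S3   S4 
   S2     S5   S6 
   S3     S3   S4 
   S4     S5   S7 
   S5     S3   S4 
 * S6     S8   S6 
   S7     S5   S7 
 * S8     S9  S10 
   S9     S9  S10 
   S10    S8   S6 
(> = start, * = accepting)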